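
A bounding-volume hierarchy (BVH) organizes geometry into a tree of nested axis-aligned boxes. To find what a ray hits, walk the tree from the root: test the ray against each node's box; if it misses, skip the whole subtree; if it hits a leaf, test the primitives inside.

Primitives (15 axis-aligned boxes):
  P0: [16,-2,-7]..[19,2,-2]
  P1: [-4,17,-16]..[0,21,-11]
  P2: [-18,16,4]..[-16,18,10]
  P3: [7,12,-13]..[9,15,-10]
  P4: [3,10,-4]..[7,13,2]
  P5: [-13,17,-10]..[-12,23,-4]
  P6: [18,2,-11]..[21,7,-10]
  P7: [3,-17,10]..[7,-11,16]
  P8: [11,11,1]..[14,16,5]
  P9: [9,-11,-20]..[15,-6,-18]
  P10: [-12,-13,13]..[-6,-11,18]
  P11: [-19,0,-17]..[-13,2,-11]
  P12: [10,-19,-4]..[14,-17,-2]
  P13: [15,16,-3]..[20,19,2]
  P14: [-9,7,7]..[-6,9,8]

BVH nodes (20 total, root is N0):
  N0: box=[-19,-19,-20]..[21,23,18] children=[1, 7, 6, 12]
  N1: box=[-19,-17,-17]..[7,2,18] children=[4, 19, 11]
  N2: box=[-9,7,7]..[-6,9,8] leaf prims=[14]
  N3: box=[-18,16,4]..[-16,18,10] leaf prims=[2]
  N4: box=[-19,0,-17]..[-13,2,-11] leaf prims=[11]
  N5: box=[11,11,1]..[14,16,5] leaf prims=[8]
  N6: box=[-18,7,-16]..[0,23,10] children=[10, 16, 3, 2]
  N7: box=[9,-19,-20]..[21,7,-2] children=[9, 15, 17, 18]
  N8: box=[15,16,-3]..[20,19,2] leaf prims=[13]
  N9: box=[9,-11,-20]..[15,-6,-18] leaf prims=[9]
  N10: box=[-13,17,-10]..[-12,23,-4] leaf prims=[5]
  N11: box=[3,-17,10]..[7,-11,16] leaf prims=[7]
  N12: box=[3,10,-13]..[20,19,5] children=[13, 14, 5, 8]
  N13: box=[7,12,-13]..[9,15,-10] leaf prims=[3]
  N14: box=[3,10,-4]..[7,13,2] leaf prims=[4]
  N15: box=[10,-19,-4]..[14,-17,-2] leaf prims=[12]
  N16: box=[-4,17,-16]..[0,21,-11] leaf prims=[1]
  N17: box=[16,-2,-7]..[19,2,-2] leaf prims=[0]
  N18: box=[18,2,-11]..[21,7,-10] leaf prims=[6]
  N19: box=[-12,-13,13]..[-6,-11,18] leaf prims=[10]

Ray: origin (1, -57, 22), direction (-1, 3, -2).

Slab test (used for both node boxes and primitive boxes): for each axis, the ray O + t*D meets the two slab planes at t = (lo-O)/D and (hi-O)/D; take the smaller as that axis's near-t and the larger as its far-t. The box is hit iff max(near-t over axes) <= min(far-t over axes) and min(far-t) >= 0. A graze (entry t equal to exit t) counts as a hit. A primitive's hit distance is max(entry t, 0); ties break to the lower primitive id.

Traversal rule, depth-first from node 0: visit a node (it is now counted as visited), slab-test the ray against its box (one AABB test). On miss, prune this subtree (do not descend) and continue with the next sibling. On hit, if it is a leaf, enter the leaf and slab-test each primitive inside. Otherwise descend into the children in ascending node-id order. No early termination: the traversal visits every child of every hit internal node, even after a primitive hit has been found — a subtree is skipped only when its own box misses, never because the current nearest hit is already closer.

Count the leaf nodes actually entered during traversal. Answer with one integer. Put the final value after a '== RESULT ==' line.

Trace the traversal:
N0 x:[-20,20] y:[38/3,80/3] z:[2,21] -> hit [38/3,20], descend [1, 6, 7, 12]
  N1 x:[-6,20] y:[40/3,59/3] z:[2,39/2] -> hit [40/3,39/2], descend [4, 11, 19]
    N4 x:[14,20] y:[19,59/3] z:[33/2,39/2] -> hit [19,39/2] leaf, test {P11@t=19}
    N11 x:[-6,-2] y:[40/3,46/3] z:[3,6] -> miss, prune
    N19 x:[7,13] y:[44/3,46/3] z:[2,9/2] -> miss, prune
  N6 x:[1,19] y:[64/3,80/3] z:[6,19] -> miss, prune
  N7 x:[-20,-8] y:[38/3,64/3] z:[12,21] -> miss, prune
  N12 x:[-19,-2] y:[67/3,76/3] z:[17/2,35/2] -> miss, prune

8 AABB tests over nodes [0, 1, 4, 11, 19, 6, 7, 12]; 1 leaf entered; closest P11.

== RESULT ==
1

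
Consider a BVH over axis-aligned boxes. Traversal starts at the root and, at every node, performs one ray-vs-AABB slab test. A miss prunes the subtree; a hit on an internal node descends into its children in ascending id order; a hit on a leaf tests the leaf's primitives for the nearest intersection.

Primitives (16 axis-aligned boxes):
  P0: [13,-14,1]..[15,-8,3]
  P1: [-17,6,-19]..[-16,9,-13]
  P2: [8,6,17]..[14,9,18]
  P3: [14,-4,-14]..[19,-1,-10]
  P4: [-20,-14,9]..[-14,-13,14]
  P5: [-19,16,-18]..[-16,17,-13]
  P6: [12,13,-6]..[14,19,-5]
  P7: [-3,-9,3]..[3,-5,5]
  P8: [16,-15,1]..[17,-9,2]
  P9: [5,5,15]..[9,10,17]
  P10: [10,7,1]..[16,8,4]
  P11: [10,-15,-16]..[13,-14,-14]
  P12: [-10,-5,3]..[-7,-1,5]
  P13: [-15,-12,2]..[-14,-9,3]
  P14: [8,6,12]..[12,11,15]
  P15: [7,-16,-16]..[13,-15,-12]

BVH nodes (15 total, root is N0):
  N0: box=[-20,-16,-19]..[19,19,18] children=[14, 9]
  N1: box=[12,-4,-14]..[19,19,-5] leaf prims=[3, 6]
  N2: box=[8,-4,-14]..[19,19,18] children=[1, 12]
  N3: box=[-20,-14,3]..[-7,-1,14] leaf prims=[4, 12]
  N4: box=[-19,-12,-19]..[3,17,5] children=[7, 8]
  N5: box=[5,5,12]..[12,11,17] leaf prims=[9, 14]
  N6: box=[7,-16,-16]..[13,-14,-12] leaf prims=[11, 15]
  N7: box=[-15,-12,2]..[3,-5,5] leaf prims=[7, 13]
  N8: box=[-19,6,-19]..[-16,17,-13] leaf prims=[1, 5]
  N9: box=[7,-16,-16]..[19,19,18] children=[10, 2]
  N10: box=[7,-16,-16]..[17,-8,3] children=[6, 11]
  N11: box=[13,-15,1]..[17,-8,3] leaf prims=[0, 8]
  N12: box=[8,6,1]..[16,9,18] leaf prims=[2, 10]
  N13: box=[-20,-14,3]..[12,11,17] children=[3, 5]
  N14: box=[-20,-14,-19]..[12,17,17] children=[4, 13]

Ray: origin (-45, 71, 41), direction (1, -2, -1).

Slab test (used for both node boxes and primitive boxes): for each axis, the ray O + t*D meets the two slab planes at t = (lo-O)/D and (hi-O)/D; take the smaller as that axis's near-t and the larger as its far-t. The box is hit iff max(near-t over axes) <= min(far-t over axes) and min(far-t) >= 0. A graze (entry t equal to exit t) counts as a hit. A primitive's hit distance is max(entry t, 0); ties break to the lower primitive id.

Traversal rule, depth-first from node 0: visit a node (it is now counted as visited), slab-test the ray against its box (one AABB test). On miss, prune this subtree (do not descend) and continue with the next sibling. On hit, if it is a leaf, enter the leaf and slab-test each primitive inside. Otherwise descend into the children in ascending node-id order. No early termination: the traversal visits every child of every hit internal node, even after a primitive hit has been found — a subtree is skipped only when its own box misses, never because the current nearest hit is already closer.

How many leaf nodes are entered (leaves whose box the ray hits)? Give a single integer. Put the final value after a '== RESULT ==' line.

Traverse from the root:
N0 x:[25,64] y:[26,87/2] z:[23,60] -> hit [26,87/2], descend [9, 14]
  N9 x:[52,64] y:[26,87/2] z:[23,57] -> miss, prune
  N14 x:[25,57] y:[27,85/2] z:[24,60] -> hit [27,85/2], descend [4, 13]
    N4 x:[26,48] y:[27,83/2] z:[36,60] -> hit [36,83/2], descend [7, 8]
      N7 x:[30,48] y:[38,83/2] z:[36,39] -> hit [38,39] leaf, test {P7(miss), P13(miss)}
      N8 x:[26,29] y:[27,65/2] z:[54,60] -> miss, prune
    N13 x:[25,57] y:[30,85/2] z:[24,38] -> hit [30,38], descend [3, 5]
      N3 x:[25,38] y:[36,85/2] z:[27,38] -> hit [36,38] leaf, test {P4(miss), P12@t=36}
      N5 x:[50,57] y:[30,33] z:[24,29] -> miss, prune

9 AABB tests over nodes [0, 9, 14, 4, 7, 8, 13, 3, 5]; 2 leaves entered; closest P12.

== RESULT ==
2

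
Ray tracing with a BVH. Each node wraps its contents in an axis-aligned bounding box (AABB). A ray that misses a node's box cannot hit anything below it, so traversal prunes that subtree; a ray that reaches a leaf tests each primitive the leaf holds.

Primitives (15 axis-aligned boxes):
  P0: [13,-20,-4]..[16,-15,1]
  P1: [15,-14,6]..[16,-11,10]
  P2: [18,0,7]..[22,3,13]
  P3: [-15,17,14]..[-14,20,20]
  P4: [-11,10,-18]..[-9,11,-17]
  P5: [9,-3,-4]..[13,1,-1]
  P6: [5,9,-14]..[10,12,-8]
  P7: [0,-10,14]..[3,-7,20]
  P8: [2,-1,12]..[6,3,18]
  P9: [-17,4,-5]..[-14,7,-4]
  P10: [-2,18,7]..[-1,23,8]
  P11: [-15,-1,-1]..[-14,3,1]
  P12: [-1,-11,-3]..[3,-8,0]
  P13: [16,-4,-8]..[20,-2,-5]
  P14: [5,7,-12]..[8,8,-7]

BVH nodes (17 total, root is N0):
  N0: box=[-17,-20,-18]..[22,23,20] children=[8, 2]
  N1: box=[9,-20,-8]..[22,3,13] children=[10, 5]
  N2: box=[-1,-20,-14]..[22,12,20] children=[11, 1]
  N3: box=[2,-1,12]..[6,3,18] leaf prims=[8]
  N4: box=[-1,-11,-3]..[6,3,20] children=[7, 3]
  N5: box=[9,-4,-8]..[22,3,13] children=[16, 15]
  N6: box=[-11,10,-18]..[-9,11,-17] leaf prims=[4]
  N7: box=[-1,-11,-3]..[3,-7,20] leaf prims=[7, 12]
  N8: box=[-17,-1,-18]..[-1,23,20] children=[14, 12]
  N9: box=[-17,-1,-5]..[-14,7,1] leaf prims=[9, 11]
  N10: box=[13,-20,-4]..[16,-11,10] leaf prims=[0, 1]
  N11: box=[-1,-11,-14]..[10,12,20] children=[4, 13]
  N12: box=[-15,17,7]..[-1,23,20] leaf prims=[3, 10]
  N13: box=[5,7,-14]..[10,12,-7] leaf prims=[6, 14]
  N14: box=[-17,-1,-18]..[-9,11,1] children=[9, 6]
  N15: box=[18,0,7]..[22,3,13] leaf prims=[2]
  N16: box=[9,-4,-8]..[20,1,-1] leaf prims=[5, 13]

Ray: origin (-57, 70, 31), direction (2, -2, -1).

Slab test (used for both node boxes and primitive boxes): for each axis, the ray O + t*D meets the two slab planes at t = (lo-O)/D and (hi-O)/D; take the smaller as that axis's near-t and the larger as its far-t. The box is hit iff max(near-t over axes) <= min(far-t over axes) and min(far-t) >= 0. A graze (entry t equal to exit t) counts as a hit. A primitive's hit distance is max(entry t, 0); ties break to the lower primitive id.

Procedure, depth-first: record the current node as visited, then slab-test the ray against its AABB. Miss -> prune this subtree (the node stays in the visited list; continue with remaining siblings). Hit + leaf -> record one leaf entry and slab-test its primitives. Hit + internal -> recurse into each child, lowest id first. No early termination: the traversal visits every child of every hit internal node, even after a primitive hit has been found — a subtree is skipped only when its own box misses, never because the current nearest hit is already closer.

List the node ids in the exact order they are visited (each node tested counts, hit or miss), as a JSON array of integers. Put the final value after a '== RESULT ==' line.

Traverse from the root:
N0 x:[20,79/2] y:[47/2,45] z:[11,49] -> hit [47/2,79/2], descend [2, 8]
  N2 x:[28,79/2] y:[29,45] z:[11,45] -> hit [29,79/2], descend [1, 11]
    N1 x:[33,79/2] y:[67/2,45] z:[18,39] -> hit [67/2,39], descend [5, 10]
      N5 x:[33,79/2] y:[67/2,37] z:[18,39] -> hit [67/2,37], descend [15, 16]
        N15 x:[75/2,79/2] y:[67/2,35] z:[18,24] -> miss, prune
        N16 x:[33,77/2] y:[69/2,37] z:[32,39] -> hit [69/2,37] leaf, test {P5@t=69/2, P13@t=73/2}
      N10 x:[35,73/2] y:[81/2,45] z:[21,35] -> miss, prune
    N11 x:[28,67/2] y:[29,81/2] z:[11,45] -> hit [29,67/2], descend [4, 13]
      N4 x:[28,63/2] y:[67/2,81/2] z:[11,34] -> miss, prune
      N13 x:[31,67/2] y:[29,63/2] z:[38,45] -> miss, prune
  N8 x:[20,28] y:[47/2,71/2] z:[11,49] -> hit [47/2,28], descend [12, 14]
    N12 x:[21,28] y:[47/2,53/2] z:[11,24] -> hit [47/2,24] leaf, test {P3(miss), P10(miss)}
    N14 x:[20,24] y:[59/2,71/2] z:[30,49] -> miss, prune

13 AABB tests over nodes [0, 2, 1, 5, 15, 16, 10, 11, 4, 13, 8, 12, 14]; 2 leaves entered; closest P5.

== RESULT ==
[0, 2, 1, 5, 15, 16, 10, 11, 4, 13, 8, 12, 14]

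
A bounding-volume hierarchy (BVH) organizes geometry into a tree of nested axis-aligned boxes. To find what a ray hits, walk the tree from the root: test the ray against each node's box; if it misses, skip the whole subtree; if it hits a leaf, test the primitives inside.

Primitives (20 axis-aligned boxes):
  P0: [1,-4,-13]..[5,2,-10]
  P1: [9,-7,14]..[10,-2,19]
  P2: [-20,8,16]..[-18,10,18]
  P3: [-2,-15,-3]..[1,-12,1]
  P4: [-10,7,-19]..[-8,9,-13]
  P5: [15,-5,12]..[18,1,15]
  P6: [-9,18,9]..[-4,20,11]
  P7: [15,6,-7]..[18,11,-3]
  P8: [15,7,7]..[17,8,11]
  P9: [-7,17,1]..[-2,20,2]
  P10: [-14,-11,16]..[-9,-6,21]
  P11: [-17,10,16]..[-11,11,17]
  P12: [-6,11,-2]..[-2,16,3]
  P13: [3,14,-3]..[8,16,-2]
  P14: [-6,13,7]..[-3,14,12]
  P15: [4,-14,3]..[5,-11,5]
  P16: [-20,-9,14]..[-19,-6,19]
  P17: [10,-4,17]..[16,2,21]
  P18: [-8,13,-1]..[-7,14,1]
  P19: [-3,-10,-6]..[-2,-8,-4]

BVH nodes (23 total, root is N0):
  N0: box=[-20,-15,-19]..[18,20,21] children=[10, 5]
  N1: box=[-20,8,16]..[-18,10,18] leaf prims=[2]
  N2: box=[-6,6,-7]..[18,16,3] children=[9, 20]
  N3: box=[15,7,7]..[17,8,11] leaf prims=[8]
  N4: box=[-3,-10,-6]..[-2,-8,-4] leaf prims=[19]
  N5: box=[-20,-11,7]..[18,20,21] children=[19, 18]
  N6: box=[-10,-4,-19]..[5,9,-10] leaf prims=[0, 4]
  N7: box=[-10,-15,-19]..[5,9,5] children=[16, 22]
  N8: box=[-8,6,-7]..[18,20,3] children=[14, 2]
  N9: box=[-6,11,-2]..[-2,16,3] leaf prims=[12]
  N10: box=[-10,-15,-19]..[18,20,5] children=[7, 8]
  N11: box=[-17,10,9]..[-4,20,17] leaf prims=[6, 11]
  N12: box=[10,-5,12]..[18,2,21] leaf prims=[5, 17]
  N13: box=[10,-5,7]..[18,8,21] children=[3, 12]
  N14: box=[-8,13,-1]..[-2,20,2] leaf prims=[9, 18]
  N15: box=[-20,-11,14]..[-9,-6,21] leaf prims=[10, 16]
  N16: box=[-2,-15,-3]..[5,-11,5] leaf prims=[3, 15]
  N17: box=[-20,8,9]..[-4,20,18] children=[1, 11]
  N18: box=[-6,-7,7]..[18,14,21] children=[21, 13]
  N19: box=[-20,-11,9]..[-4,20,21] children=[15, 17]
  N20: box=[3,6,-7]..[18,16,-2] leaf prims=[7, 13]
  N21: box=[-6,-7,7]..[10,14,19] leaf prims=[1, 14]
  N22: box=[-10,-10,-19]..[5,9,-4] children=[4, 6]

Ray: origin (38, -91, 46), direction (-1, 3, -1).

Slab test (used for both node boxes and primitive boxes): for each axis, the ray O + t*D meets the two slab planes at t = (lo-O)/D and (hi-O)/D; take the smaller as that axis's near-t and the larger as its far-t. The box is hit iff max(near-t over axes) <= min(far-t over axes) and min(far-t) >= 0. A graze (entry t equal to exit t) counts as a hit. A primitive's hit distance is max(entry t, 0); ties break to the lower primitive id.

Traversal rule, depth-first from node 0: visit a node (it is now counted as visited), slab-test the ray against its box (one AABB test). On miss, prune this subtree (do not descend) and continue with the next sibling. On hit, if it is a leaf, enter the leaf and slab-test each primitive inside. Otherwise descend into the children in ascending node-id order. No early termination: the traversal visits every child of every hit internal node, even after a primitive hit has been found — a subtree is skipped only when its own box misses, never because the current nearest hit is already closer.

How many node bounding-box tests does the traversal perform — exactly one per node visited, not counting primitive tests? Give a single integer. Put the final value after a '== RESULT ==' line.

Traverse from the root:
N0 x:[20,58] y:[76/3,37] z:[25,65] -> hit [76/3,37], descend [5, 10]
  N5 x:[20,58] y:[80/3,37] z:[25,39] -> hit [80/3,37], descend [18, 19]
    N18 x:[20,44] y:[28,35] z:[25,39] -> hit [28,35], descend [13, 21]
      N13 x:[20,28] y:[86/3,33] z:[25,39] -> miss, prune
      N21 x:[28,44] y:[28,35] z:[27,39] -> hit [28,35] leaf, test {P1@t=28, P14(miss)}
    N19 x:[42,58] y:[80/3,37] z:[25,37] -> miss, prune
  N10 x:[20,48] y:[76/3,37] z:[41,65] -> miss, prune

Visited [0, 5, 18, 13, 21, 19, 10]. Tests: 7 box, 1 leaf. Nearest: P1.

== RESULT ==
7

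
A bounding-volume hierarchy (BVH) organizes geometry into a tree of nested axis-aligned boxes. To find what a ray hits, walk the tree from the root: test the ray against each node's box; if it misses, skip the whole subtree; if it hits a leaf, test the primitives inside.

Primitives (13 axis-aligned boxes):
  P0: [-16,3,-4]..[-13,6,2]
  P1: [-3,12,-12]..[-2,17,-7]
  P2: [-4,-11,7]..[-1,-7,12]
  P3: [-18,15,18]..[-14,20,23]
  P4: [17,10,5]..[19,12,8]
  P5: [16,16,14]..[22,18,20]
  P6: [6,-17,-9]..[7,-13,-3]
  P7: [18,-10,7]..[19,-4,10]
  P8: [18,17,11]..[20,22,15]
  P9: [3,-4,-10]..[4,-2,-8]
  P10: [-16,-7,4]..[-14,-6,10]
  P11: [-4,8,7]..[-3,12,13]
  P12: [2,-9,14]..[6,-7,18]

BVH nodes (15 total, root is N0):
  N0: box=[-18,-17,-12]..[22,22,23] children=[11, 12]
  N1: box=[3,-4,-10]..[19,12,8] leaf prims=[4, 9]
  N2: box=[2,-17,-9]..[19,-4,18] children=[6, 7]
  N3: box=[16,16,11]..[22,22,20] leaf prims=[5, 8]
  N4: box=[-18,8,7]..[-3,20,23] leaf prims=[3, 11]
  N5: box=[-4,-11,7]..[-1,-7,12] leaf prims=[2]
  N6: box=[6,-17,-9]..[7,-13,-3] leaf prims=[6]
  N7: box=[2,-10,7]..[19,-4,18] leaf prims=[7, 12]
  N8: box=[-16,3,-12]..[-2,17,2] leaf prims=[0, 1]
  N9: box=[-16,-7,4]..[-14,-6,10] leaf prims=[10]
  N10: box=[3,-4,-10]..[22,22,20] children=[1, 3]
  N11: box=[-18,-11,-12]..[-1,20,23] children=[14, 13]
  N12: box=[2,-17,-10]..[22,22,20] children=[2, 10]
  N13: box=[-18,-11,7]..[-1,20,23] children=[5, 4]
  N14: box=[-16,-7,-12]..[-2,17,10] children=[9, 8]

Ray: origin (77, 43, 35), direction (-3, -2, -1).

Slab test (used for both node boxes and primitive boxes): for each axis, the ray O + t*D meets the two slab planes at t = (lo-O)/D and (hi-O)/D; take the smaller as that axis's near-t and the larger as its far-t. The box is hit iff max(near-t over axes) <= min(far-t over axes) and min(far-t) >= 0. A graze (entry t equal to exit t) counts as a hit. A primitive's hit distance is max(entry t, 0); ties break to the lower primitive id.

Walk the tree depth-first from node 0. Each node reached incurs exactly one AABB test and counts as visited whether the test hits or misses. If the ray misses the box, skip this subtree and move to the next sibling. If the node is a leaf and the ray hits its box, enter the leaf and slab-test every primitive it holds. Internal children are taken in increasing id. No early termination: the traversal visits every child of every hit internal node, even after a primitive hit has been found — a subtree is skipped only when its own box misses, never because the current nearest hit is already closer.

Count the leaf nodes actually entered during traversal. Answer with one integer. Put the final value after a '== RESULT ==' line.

Trace the traversal:
N0 x:[55/3,95/3] y:[21/2,30] z:[12,47] -> hit [55/3,30], descend [11, 12]
  N11 x:[26,95/3] y:[23/2,27] z:[12,47] -> hit [26,27], descend [13, 14]
    N13 x:[26,95/3] y:[23/2,27] z:[12,28] -> hit [26,27], descend [4, 5]
      N4 x:[80/3,95/3] y:[23/2,35/2] z:[12,28] -> miss, prune
      N5 x:[26,27] y:[25,27] z:[23,28] -> hit [26,27] leaf, test {P2@t=26}
    N14 x:[79/3,31] y:[13,25] z:[25,47] -> miss, prune
  N12 x:[55/3,25] y:[21/2,30] z:[15,45] -> hit [55/3,25], descend [2, 10]
    N2 x:[58/3,25] y:[47/2,30] z:[17,44] -> hit [47/2,25], descend [6, 7]
      N6 x:[70/3,71/3] y:[28,30] z:[38,44] -> miss, prune
      N7 x:[58/3,25] y:[47/2,53/2] z:[17,28] -> hit [47/2,25] leaf, test {P7(miss), P12(miss)}
    N10 x:[55/3,74/3] y:[21/2,47/2] z:[15,45] -> hit [55/3,47/2], descend [1, 3]
      N1 x:[58/3,74/3] y:[31/2,47/2] z:[27,45] -> miss, prune
      N3 x:[55/3,61/3] y:[21/2,27/2] z:[15,24] -> miss, prune

Visited [0, 11, 13, 4, 5, 14, 12, 2, 6, 7, 10, 1, 3]. Tests: 13 box, 2 leaf. Nearest: P2.

== RESULT ==
2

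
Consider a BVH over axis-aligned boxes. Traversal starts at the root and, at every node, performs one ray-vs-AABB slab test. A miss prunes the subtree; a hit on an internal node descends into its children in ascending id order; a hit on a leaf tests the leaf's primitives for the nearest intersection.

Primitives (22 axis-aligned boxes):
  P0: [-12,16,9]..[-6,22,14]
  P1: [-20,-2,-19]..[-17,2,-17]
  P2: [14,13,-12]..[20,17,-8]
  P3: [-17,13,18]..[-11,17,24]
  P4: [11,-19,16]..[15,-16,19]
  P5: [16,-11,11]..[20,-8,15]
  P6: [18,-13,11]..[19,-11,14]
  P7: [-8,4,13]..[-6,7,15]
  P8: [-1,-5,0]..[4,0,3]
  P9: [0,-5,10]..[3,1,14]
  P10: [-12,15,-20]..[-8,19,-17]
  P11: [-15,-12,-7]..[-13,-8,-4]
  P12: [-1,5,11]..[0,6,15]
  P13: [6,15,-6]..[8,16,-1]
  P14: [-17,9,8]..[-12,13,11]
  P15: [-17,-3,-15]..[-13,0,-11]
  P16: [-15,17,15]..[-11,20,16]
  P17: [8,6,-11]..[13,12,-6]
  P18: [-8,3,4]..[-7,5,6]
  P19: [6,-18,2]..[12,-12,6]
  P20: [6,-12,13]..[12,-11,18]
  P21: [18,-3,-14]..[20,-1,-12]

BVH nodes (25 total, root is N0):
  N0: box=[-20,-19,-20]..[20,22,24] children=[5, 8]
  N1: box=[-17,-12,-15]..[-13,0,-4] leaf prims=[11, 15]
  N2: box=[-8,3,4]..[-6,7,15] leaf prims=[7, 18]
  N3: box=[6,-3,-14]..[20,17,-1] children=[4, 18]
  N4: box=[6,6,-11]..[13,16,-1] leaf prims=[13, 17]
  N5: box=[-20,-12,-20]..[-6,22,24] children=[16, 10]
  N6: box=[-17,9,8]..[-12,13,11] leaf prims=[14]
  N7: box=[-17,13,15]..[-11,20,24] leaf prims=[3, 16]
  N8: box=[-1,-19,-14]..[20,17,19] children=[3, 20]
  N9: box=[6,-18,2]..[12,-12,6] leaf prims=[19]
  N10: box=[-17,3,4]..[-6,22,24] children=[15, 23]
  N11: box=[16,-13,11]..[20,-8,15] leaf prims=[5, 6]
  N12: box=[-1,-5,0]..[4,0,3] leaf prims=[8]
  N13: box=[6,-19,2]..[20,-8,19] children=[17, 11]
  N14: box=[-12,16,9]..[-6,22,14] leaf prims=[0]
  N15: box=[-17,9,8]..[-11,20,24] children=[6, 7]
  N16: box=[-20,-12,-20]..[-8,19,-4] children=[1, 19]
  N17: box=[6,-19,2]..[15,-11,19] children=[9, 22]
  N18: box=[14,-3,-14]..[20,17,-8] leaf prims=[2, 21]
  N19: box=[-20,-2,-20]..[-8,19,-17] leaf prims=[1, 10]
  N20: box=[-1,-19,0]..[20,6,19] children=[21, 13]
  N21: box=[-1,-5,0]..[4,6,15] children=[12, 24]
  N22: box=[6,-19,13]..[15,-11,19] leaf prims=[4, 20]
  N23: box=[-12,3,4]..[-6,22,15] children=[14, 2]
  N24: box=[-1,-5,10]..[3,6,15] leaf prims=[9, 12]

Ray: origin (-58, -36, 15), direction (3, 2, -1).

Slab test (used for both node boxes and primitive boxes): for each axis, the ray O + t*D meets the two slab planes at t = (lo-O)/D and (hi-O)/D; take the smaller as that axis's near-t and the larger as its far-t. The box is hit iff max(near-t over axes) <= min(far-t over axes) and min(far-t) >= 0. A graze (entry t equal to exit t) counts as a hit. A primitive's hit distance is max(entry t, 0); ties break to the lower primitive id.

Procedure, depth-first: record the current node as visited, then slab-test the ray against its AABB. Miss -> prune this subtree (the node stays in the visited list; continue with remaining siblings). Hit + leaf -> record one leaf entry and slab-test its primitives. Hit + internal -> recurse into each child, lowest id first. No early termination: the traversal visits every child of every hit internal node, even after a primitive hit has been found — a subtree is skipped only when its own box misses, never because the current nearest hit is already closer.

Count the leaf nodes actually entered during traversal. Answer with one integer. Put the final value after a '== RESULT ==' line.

Traverse from the root:
N0 x:[38/3,26] y:[17/2,29] z:[-9,35] -> hit [38/3,26], descend [5, 8]
  N5 x:[38/3,52/3] y:[12,29] z:[-9,35] -> hit [38/3,52/3], descend [10, 16]
    N10 x:[41/3,52/3] y:[39/2,29] z:[-9,11] -> miss, prune
    N16 x:[38/3,50/3] y:[12,55/2] z:[19,35] -> miss, prune
  N8 x:[19,26] y:[17/2,53/2] z:[-4,29] -> hit [19,26], descend [3, 20]
    N3 x:[64/3,26] y:[33/2,53/2] z:[16,29] -> hit [64/3,26], descend [4, 18]
      N4 x:[64/3,71/3] y:[21,26] z:[16,26] -> hit [64/3,71/3] leaf, test {P13(miss), P17@t=22}
      N18 x:[24,26] y:[33/2,53/2] z:[23,29] -> hit [24,26] leaf, test {P2@t=49/2, P21(miss)}
    N20 x:[19,26] y:[17/2,21] z:[-4,15] -> miss, prune

9 AABB tests over nodes [0, 5, 10, 16, 8, 3, 4, 18, 20]; 2 leaves entered; closest P17.

== RESULT ==
2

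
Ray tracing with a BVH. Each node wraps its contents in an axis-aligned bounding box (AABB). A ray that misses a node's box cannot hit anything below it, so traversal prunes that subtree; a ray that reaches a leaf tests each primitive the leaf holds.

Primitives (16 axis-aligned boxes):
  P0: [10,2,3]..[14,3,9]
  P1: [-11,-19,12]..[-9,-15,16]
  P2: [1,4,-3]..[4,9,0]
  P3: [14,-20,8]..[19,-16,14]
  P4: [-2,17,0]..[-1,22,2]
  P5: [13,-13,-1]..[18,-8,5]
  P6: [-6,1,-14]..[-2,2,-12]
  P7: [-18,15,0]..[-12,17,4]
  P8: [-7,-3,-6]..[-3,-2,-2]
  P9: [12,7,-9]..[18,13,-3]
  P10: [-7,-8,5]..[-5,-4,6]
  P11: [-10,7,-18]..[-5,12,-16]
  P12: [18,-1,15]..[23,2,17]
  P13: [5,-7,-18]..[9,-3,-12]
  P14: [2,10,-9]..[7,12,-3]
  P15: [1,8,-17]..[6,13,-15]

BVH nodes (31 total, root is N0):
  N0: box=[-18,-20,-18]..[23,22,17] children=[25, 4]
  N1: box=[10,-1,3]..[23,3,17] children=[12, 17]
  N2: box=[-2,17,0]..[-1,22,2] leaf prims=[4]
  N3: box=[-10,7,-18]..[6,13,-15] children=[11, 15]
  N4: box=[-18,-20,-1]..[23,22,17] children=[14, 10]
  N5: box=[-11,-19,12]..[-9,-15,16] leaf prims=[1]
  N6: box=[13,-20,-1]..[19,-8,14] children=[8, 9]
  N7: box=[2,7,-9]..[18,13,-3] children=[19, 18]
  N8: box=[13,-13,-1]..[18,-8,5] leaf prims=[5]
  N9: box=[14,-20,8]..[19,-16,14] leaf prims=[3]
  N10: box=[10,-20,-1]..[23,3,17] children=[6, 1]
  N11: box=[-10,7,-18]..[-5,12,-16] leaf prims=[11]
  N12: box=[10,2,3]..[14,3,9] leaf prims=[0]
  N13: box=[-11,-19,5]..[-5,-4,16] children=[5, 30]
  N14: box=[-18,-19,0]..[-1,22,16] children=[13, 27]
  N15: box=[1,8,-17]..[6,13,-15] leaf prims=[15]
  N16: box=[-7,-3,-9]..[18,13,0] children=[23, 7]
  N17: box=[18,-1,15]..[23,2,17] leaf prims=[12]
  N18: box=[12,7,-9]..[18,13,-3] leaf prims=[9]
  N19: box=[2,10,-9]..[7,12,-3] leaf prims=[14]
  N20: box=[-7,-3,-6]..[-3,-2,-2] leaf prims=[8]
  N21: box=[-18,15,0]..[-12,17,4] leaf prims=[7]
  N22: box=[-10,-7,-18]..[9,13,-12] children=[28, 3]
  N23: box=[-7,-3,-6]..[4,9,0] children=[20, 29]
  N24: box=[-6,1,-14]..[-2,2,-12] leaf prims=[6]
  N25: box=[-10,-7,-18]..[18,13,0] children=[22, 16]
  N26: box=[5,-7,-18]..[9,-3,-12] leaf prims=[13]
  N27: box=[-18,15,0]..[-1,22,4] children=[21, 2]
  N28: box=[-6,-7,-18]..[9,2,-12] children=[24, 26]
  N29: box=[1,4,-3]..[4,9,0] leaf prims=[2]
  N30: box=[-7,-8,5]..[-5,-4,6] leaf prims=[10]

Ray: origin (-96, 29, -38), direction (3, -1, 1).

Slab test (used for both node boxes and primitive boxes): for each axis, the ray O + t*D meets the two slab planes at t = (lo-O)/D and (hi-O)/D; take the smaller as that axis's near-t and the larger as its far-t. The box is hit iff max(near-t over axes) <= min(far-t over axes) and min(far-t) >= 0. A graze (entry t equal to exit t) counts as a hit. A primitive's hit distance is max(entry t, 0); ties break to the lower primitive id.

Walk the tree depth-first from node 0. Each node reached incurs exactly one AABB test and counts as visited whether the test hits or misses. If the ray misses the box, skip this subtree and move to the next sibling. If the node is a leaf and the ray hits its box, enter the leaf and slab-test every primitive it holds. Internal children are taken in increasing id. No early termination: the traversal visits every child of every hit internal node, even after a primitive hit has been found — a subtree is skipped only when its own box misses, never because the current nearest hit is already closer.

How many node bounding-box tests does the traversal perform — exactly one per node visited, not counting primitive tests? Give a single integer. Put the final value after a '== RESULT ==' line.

Trace the traversal:
N0 x:[26,119/3] y:[7,49] z:[20,55] -> hit [26,119/3], descend [4, 25]
  N4 x:[26,119/3] y:[7,49] z:[37,55] -> hit [37,119/3], descend [10, 14]
    N10 x:[106/3,119/3] y:[26,49] z:[37,55] -> hit [37,119/3], descend [1, 6]
      N1 x:[106/3,119/3] y:[26,30] z:[41,55] -> miss, prune
      N6 x:[109/3,115/3] y:[37,49] z:[37,52] -> hit [37,115/3], descend [8, 9]
        N8 x:[109/3,38] y:[37,42] z:[37,43] -> hit [37,38] leaf, test {P5@t=37}
        N9 x:[110/3,115/3] y:[45,49] z:[46,52] -> miss, prune
    N14 x:[26,95/3] y:[7,48] z:[38,54] -> miss, prune
  N25 x:[86/3,38] y:[16,36] z:[20,38] -> hit [86/3,36], descend [16, 22]
    N16 x:[89/3,38] y:[16,32] z:[29,38] -> hit [89/3,32], descend [7, 23]
      N7 x:[98/3,38] y:[16,22] z:[29,35] -> miss, prune
      N23 x:[89/3,100/3] y:[20,32] z:[32,38] -> hit [32,32], descend [20, 29]
        N20 x:[89/3,31] y:[31,32] z:[32,36] -> miss, prune
        N29 x:[97/3,100/3] y:[20,25] z:[35,38] -> miss, prune
    N22 x:[86/3,35] y:[16,36] z:[20,26] -> miss, prune

order=[0, 4, 10, 1, 6, 8, 9, 14, 25, 16, 7, 23, 20, 29, 22]  |boxes|=15  |leaves|=1  hit=P5

== RESULT ==
15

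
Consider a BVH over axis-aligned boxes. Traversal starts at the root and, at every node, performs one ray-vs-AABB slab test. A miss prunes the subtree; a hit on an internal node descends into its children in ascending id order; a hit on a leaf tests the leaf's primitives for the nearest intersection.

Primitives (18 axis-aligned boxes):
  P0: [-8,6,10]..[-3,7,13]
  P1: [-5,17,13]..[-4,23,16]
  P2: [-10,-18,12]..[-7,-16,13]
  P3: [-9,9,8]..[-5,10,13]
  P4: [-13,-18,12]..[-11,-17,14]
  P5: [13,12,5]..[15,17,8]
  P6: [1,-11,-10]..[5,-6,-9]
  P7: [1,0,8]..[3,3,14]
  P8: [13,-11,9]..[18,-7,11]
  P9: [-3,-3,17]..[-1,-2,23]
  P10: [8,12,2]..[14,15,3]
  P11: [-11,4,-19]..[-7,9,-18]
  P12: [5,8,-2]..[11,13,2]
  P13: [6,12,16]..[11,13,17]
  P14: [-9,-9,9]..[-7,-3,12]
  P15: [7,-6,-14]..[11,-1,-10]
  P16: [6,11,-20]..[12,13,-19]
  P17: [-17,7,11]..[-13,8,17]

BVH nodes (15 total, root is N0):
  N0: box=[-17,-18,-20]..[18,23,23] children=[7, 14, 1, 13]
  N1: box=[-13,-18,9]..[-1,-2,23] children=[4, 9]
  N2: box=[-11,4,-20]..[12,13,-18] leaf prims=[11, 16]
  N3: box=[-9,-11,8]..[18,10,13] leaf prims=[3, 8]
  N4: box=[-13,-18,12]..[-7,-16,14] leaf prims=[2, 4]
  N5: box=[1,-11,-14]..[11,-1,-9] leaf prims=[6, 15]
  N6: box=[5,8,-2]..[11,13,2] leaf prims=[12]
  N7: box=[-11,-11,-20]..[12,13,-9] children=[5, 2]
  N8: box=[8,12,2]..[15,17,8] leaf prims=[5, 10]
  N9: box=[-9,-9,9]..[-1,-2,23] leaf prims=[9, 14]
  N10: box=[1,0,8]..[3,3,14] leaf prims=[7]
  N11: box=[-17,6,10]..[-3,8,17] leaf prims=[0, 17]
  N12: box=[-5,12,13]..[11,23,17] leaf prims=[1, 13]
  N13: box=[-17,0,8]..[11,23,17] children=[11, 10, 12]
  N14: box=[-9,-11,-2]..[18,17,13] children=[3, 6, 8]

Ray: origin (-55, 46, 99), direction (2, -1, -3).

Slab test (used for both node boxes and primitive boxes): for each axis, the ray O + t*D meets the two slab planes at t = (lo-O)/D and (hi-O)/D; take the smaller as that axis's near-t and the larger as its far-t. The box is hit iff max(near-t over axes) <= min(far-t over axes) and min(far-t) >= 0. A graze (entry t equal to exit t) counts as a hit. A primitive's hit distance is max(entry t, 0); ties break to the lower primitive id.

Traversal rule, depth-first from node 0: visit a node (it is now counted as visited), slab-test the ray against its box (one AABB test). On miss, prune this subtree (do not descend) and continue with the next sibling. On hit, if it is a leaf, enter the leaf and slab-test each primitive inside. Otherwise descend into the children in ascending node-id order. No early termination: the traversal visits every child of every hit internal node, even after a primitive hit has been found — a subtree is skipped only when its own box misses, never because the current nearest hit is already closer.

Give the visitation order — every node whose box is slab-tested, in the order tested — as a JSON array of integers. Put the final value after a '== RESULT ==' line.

Traverse from the root:
N0 x:[19,73/2] y:[23,64] z:[76/3,119/3] -> hit [76/3,73/2], descend [1, 7, 13, 14]
  N1 x:[21,27] y:[48,64] z:[76/3,30] -> miss, prune
  N7 x:[22,67/2] y:[33,57] z:[36,119/3] -> miss, prune
  N13 x:[19,33] y:[23,46] z:[82/3,91/3] -> hit [82/3,91/3], descend [10, 11, 12]
    N10 x:[28,29] y:[43,46] z:[85/3,91/3] -> miss, prune
    N11 x:[19,26] y:[38,40] z:[82/3,89/3] -> miss, prune
    N12 x:[25,33] y:[23,34] z:[82/3,86/3] -> hit [82/3,86/3] leaf, test {P1(miss), P13(miss)}
  N14 x:[23,73/2] y:[29,57] z:[86/3,101/3] -> hit [29,101/3], descend [3, 6, 8]
    N3 x:[23,73/2] y:[36,57] z:[86/3,91/3] -> miss, prune
    N6 x:[30,33] y:[33,38] z:[97/3,101/3] -> hit [33,33] leaf, test {P12@t=33}
    N8 x:[63/2,35] y:[29,34] z:[91/3,97/3] -> hit [63/2,97/3] leaf, test {P5(miss), P10@t=32}

order=[0, 1, 7, 13, 10, 11, 12, 14, 3, 6, 8]  |boxes|=11  |leaves|=3  hit=P10

== RESULT ==
[0, 1, 7, 13, 10, 11, 12, 14, 3, 6, 8]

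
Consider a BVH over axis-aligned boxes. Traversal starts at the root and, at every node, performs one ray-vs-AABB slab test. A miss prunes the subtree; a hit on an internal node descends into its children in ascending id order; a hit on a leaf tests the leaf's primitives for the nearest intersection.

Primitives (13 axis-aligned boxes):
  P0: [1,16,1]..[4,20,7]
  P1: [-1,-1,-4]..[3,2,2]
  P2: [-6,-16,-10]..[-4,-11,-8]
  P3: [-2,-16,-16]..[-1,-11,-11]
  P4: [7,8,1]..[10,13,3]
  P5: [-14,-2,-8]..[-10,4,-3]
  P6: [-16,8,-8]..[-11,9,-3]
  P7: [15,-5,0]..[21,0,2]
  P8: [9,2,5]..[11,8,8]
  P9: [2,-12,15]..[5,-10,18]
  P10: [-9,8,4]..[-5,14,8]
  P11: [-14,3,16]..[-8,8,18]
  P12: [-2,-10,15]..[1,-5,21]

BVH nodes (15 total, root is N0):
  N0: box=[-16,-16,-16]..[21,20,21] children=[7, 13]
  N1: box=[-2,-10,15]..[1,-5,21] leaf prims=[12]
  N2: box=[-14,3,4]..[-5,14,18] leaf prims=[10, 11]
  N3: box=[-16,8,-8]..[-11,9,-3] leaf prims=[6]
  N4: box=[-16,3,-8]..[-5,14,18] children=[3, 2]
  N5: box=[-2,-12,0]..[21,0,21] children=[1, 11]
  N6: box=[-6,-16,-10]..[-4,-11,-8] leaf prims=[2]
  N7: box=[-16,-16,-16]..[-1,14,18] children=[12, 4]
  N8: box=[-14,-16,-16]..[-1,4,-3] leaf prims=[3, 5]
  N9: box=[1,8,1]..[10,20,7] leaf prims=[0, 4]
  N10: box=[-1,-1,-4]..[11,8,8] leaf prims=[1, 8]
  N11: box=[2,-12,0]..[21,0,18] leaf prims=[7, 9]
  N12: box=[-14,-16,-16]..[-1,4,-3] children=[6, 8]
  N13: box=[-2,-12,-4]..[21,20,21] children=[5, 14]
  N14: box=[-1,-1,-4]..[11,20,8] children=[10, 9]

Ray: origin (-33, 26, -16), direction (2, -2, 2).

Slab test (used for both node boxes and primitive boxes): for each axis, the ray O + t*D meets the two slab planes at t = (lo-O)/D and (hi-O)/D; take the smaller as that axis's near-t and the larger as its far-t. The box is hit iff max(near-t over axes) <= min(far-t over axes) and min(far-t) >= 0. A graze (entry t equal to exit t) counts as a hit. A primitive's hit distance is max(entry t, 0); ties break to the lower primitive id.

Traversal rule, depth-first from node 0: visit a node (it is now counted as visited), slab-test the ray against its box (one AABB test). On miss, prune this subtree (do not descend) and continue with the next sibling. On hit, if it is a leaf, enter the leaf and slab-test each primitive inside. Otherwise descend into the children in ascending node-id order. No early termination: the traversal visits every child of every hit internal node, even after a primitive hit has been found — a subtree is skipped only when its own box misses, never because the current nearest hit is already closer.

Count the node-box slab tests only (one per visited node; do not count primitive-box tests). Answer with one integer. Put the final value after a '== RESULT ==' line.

Traverse from the root:
N0 x:[17/2,27] y:[3,21] z:[0,37/2] -> hit [17/2,37/2], descend [7, 13]
  N7 x:[17/2,16] y:[6,21] z:[0,17] -> hit [17/2,16], descend [4, 12]
    N4 x:[17/2,14] y:[6,23/2] z:[4,17] -> hit [17/2,23/2], descend [2, 3]
      N2 x:[19/2,14] y:[6,23/2] z:[10,17] -> hit [10,23/2] leaf, test {P10(miss), P11(miss)}
      N3 x:[17/2,11] y:[17/2,9] z:[4,13/2] -> miss, prune
    N12 x:[19/2,16] y:[11,21] z:[0,13/2] -> miss, prune
  N13 x:[31/2,27] y:[3,19] z:[6,37/2] -> hit [31/2,37/2], descend [5, 14]
    N5 x:[31/2,27] y:[13,19] z:[8,37/2] -> hit [31/2,37/2], descend [1, 11]
      N1 x:[31/2,17] y:[31/2,18] z:[31/2,37/2] -> hit [31/2,17] leaf, test {P12@t=31/2}
      N11 x:[35/2,27] y:[13,19] z:[8,17] -> miss, prune
    N14 x:[16,22] y:[3,27/2] z:[6,12] -> miss, prune

Summary -> nodes [0, 7, 4, 2, 3, 12, 13, 5, 1, 11, 14]; box-tests=11; leaf-entries=2; first=P12

== RESULT ==
11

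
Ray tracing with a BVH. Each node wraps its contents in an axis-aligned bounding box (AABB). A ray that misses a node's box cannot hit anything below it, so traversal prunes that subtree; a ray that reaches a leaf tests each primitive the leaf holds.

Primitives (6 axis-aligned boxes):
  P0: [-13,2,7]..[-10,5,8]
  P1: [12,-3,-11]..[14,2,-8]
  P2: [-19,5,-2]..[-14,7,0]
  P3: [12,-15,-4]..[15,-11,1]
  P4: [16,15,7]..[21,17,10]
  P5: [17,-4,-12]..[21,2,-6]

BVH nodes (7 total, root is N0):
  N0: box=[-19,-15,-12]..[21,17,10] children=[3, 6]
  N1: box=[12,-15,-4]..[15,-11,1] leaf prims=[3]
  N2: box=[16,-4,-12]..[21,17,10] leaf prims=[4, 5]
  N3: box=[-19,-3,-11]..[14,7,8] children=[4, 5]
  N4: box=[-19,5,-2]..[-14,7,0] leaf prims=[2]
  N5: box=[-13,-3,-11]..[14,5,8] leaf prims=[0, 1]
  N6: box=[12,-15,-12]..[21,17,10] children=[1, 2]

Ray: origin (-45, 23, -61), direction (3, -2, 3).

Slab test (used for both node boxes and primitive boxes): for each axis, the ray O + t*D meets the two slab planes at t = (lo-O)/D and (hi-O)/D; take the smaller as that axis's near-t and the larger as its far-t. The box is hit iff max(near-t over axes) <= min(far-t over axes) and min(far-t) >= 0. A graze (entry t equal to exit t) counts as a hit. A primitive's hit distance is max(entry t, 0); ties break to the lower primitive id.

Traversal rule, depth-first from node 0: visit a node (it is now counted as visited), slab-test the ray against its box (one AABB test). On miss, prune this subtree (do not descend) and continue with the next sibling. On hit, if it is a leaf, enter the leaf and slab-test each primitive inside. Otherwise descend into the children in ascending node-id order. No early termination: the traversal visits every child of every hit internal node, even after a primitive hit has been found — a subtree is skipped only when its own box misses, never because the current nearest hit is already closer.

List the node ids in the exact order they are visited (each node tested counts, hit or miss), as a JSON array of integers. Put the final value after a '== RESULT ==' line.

Walk:
N0 x:[26/3,22] y:[3,19] z:[49/3,71/3] -> hit [49/3,19], descend [3, 6]
  N3 x:[26/3,59/3] y:[8,13] z:[50/3,23] -> miss, prune
  N6 x:[19,22] y:[3,19] z:[49/3,71/3] -> hit [19,19], descend [1, 2]
    N1 x:[19,20] y:[17,19] z:[19,62/3] -> hit [19,19] leaf, test {P3@t=19}
    N2 x:[61/3,22] y:[3,27/2] z:[49/3,71/3] -> miss, prune

Summary -> nodes [0, 3, 6, 1, 2]; box-tests=5; leaf-entries=1; first=P3

== RESULT ==
[0, 3, 6, 1, 2]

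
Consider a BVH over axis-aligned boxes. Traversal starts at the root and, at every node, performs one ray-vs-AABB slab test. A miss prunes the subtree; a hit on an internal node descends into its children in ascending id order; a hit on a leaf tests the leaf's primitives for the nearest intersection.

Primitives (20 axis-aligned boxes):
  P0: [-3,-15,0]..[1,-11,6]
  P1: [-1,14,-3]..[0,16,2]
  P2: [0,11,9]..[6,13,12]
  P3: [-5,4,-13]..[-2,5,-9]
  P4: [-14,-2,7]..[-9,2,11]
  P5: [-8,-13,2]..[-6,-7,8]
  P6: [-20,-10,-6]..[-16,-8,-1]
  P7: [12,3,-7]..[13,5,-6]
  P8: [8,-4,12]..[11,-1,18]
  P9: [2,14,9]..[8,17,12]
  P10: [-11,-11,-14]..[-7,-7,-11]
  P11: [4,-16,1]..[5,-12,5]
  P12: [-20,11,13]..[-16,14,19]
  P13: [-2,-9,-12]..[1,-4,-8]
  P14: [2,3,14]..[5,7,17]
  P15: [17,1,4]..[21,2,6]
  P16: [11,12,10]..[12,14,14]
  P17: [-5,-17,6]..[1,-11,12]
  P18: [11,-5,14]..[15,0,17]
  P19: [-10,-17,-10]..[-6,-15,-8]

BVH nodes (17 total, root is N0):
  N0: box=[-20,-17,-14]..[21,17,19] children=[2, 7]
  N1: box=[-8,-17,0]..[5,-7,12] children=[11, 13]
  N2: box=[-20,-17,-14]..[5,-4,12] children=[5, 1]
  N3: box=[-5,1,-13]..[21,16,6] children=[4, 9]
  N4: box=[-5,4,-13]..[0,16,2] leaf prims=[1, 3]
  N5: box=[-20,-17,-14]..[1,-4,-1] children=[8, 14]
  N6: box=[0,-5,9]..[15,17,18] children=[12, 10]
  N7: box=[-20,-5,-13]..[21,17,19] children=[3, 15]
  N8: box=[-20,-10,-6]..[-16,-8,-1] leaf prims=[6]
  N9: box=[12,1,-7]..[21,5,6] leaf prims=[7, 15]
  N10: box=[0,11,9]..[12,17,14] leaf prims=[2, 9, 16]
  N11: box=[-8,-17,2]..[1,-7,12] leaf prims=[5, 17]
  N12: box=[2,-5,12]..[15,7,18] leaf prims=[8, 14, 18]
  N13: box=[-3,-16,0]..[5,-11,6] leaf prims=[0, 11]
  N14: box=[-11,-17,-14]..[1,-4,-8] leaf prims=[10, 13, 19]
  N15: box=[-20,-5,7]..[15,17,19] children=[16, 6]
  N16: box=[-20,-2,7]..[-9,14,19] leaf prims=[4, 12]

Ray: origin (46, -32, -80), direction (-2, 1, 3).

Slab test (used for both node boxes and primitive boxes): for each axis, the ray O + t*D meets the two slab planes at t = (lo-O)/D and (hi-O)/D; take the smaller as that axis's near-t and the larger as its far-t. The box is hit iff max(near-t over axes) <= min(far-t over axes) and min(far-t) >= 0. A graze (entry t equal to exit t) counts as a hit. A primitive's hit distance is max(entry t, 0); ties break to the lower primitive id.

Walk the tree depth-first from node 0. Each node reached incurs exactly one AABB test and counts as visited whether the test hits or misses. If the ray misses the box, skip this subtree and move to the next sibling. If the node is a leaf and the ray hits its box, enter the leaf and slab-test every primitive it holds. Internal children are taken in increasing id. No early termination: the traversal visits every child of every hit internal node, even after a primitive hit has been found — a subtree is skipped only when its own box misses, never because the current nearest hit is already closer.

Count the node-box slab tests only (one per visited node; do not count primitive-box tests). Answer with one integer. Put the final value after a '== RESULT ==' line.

Walk:
N0 x:[25/2,33] y:[15,49] z:[22,33] -> hit [22,33], descend [2, 7]
  N2 x:[41/2,33] y:[15,28] z:[22,92/3] -> hit [22,28], descend [1, 5]
    N1 x:[41/2,27] y:[15,25] z:[80/3,92/3] -> miss, prune
    N5 x:[45/2,33] y:[15,28] z:[22,79/3] -> hit [45/2,79/3], descend [8, 14]
      N8 x:[31,33] y:[22,24] z:[74/3,79/3] -> miss, prune
      N14 x:[45/2,57/2] y:[15,28] z:[22,24] -> hit [45/2,24] leaf, test {P10(miss), P13@t=23, P19(miss)}
  N7 x:[25/2,33] y:[27,49] z:[67/3,33] -> hit [27,33], descend [3, 15]
    N3 x:[25/2,51/2] y:[33,48] z:[67/3,86/3] -> miss, prune
    N15 x:[31/2,33] y:[27,49] z:[29,33] -> hit [29,33], descend [6, 16]
      N6 x:[31/2,23] y:[27,49] z:[89/3,98/3] -> miss, prune
      N16 x:[55/2,33] y:[30,46] z:[29,33] -> hit [30,33] leaf, test {P4@t=30, P12(miss)}

11 AABB tests over nodes [0, 2, 1, 5, 8, 14, 7, 3, 15, 6, 16]; 2 leaves entered; closest P13.

== RESULT ==
11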